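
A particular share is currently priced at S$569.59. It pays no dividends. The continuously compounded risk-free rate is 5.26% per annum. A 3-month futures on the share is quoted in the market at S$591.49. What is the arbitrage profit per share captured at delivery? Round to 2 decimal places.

Fair futures: F* = S·e^(carry·T), with carry = r = 0.0526
F* = 569.59 · e^(0.0526 × 3/12) = 569.59 · e^0.013150 = 569.59 × 1.013237 = S$577.1297
Market S$591.49 > fair S$577.1297: forward overpriced → cash-and-carry (buy spot, short the forward).
At maturity, profit = |F_mkt − F*| = |591.49 − 577.1297| = S$14.36 per share

S$14.36 per share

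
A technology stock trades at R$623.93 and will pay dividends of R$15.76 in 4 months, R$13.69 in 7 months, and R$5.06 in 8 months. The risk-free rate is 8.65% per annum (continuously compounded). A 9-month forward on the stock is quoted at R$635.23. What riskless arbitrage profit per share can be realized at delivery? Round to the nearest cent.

R$4.80 per share

PV(dividends) I = 15.76·e^(−0.0865·4/12) + 13.69·e^(−0.0865·7/12) + 5.06·e^(−0.0865·8/12) = 33.1049
Fair forward F* = (S − I)·e^(rT) = (623.93 − 33.1049)·e^0.064875 = 590.8251 × 1.067026 = 630.4257
Market R$635.23 > fair 630.4257: forward overpriced → cash-and-carry (borrow at r, buy the stock and collect the dividends, short the forward).
Profit at T = |F_mkt − F*| = |635.23 − 630.4257| = R$4.80 per share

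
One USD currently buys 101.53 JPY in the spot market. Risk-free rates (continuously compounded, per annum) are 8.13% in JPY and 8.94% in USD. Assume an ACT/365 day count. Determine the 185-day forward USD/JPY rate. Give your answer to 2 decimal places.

F = S·e^((r_JPY − r_USD)T) = 101.53 · e^((0.0813 − 0.0894) × 185/365)
= 101.53 · e^-0.004105 = 101.53 × 0.995903
F = 101.11 JPY per USD

101.11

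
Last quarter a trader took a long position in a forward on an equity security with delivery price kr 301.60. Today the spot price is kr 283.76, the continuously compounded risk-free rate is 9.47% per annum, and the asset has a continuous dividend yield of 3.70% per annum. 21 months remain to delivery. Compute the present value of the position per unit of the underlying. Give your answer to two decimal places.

kr 10.43

Current fair forward for the remaining 21 months: F = S·e^((r − q)·T), (r − q) = 0.0947 − 0.0370 = 0.0577
F = 283.76 · e^(0.0577 × 21/12) = 283.76 × 1.106249 = 313.9092
Value of long forward = (F − K)·e^(−rT) = (313.9092 − 301.60) · e^(−0.0947·21/12)
= 12.3092 × 0.847279 = 10.43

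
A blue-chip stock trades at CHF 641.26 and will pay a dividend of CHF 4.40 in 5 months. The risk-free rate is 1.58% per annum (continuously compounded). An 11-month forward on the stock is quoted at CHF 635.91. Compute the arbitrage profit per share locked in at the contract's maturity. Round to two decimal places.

PV(dividends) I = 4.40·e^(−0.0158·5/12) = 4.3711
Fair forward F* = (S − I)·e^(rT) = (641.26 − 4.3711)·e^0.014483 = 636.8889 × 1.014588 = 646.1798
Market CHF 635.91 < fair 646.1798: forward underpriced → reverse cash-and-carry (short the stock, invest proceeds at r, pay the dividends, go long the forward).
Profit at T = |F_mkt − F*| = |635.91 − 646.1798| = CHF 10.27 per share

CHF 10.27 per share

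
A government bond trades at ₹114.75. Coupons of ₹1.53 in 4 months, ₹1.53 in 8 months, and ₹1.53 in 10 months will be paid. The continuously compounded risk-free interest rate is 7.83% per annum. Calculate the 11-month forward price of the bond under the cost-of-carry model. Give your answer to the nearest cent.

PV(coupons) I = 1.53·e^(−0.0783·4/12) + 1.53·e^(−0.0783·8/12) + 1.53·e^(−0.0783·10/12)
I = 1.4906 + 1.4522 + 1.4334 = 4.3762
F = (S − I)·e^(rT) = (114.75 − 4.3762) · e^(0.0783·11/12)
= 110.3738 · e^0.071775 = 110.3738 × 1.074414 = ₹118.59

₹118.59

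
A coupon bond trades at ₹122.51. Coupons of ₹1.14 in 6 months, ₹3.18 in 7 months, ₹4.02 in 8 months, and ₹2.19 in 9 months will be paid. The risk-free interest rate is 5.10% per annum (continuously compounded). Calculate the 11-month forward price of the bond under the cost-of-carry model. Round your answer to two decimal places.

PV(coupons) I = 1.14·e^(−0.0510·6/12) + 3.18·e^(−0.0510·7/12) + 4.02·e^(−0.0510·8/12) + 2.19·e^(−0.0510·9/12)
I = 1.1113 + 3.0868 + 3.8856 + 2.1078 = 10.1915
F = (S − I)·e^(rT) = (122.51 − 10.1915) · e^(0.0510·11/12)
= 112.3185 · e^0.046750 = 112.3185 × 1.047860 = ₹117.69

₹117.69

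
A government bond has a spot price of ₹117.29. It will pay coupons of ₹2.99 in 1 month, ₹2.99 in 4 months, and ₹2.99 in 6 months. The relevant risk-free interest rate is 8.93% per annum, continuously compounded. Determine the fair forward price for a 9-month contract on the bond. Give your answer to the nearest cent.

₹116.08

PV(coupons) I = 2.99·e^(−0.0893·1/12) + 2.99·e^(−0.0893·4/12) + 2.99·e^(−0.0893·6/12)
I = 2.9678 + 2.9023 + 2.8594 = 8.7295
F = (S − I)·e^(rT) = (117.29 − 8.7295) · e^(0.0893·9/12)
= 108.5605 · e^0.066975 = 108.5605 × 1.069269 = ₹116.08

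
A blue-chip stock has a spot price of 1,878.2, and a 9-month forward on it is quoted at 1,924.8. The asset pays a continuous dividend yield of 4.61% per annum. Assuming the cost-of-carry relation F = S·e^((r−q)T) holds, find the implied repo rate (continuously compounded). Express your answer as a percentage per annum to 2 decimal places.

From F = S·e^((r−q)T): (r − q) = ln(F/S)/T
ln(1924.8/1878.2) = ln(1.024811) = 0.024508
(r − q) = 0.024508 / (9/12) = 0.032677
r = ln(F/S)/T + q = 0.032677 + 0.0461 = 0.078777
r = 7.88%

7.88%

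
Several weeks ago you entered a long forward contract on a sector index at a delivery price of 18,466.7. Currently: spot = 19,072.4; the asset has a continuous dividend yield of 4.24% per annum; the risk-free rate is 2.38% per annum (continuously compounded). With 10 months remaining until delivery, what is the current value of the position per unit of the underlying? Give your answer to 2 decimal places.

Current fair forward for the remaining 10 months: F = S·e^((r − q)·T), (r − q) = 0.0238 − 0.0424 = -0.0186
F = 19072.4 · e^(-0.0186 × 10/12) = 19072.4 × 0.98461951 = 18779.0571
Value of long forward = (F − K)·e^(−rT) = (18779.0571 − 18466.7) · e^(−0.0238·10/12)
= 312.3571 × 0.98036205 = 306.22

306.22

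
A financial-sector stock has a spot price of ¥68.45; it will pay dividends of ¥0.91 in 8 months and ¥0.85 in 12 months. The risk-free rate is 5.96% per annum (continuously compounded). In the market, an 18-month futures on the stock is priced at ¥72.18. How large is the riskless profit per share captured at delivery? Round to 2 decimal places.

PV(dividends) I = 0.91·e^(−0.0596·8/12) + 0.85·e^(−0.0596·12/12) = 1.6754
Fair futures F* = (S − I)·e^(rT) = (68.45 − 1.6754)·e^0.089400 = 66.7746 × 1.093518 = 73.0192
Market ¥72.18 < fair 73.0192: forward underpriced → reverse cash-and-carry (short the stock, invest proceeds at r, pay the dividends, go long the forward).
Profit at T = |F_mkt − F*| = |72.18 − 73.0192| = ¥0.84 per share

¥0.84 per share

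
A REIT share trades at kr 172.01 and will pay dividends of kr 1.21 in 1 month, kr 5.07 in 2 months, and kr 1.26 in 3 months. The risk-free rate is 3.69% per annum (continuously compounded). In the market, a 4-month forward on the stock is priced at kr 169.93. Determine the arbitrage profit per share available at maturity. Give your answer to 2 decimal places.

PV(dividends) I = 1.21·e^(−0.0369·1/12) + 5.07·e^(−0.0369·2/12) + 1.26·e^(−0.0369·3/12) = 7.4936
Fair forward F* = (S − I)·e^(rT) = (172.01 − 7.4936)·e^0.012300 = 164.5164 × 1.012376 = 166.5525
Market kr 169.93 > fair 166.5525: forward overpriced → cash-and-carry (borrow at r, buy the stock and collect the dividends, short the forward).
Profit at T = |F_mkt − F*| = |169.93 − 166.5525| = kr 3.38 per share

kr 3.38 per share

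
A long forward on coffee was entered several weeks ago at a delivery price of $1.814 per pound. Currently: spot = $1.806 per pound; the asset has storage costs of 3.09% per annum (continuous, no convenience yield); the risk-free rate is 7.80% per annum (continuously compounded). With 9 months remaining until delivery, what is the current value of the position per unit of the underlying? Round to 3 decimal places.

Current fair forward for the remaining 9 months: F = S·e^((r + u)·T), (r + u) = 0.0780 + 0.0309 = 0.1089
F = 1.806 · e^(0.1089 × 9/12) = 1.806 × 1.085103 = 1.9597
Value of long forward = (F − K)·e^(−rT) = (1.9597 − 1.814) · e^(−0.0780·9/12)
= 0.1457 × 0.943178 = 0.137

$0.137 per pound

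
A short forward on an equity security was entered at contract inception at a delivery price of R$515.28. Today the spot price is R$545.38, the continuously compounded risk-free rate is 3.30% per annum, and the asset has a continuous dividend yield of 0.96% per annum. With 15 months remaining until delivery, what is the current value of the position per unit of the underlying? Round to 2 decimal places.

Current fair forward for the remaining 15 months: F = S·e^((r − q)·T), (r − q) = 0.0330 − 0.0096 = 0.0234
F = 545.38 · e^(0.0234 × 15/12) = 545.38 × 1.029682 = 561.5680
Value of long forward = (F − K)·e^(−rT) = (561.5680 − 515.28) · e^(−0.0330·15/12)
= 46.2880 × 0.959589 = 44.42
Short position value = −(long value) = -R$44.42

-R$44.42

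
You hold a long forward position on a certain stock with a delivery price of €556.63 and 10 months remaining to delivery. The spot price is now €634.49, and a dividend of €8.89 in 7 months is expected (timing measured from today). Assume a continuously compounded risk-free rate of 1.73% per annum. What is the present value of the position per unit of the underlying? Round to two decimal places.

€77.03

PV(remaining dividends) I = 8.89·e^(−0.0173·7/12) = 8.8007
Current forward F = (S − I)·e^(rT) = (634.49 − 8.8007)·e^(0.0173·10/12) = 625.6893 × 1.014521 = 634.7749
Value (long) = (F − K)·e^(−rT) = (634.7749 − 556.63) × 0.985687 = 77.0264
Value = €77.03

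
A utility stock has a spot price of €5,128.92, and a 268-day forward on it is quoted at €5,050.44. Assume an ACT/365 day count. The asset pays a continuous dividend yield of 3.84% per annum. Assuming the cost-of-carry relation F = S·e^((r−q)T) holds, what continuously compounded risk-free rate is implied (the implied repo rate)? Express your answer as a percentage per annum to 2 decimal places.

1.74%

From F = S·e^((r−q)T): (r − q) = ln(F/S)/T
ln(5050.44/5128.92) = ln(0.984699) = -0.015419
(r − q) = -0.015419 / (268/365) = -0.021000
r = ln(F/S)/T + q = -0.021000 + 0.0384 = 0.017400
r = 1.74%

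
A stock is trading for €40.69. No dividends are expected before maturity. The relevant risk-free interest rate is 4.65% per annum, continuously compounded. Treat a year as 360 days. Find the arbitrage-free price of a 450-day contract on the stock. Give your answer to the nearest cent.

F = S·e^(rT) = 40.69 · e^(0.0465 × 450/360)
= 40.69 · e^0.058125 = 40.69 × 1.059847
F = €43.13

€43.13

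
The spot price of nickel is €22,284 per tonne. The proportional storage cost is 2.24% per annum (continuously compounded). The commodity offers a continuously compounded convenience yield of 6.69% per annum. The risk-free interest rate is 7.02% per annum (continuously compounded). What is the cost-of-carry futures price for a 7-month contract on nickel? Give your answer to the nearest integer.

Net carry = r + u − y = 0.0702 + 0.0224 − 0.0669 = 0.0257
F = S·e^((r+u−y)T) = 22284 · e^(0.0257 × 7/12) = 22284 · e^0.014992
= 22284 × 1.015105 = €22,621 per tonne

€22,621 per tonne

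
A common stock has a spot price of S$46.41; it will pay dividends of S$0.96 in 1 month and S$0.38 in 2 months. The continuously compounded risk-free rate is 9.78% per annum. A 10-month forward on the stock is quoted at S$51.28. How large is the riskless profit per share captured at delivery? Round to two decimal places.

S$2.37 per share

PV(dividends) I = 0.96·e^(−0.0978·1/12) + 0.38·e^(−0.0978·2/12) = 1.3261
Fair forward F* = (S − I)·e^(rT) = (46.41 − 1.3261)·e^0.081500 = 45.0839 × 1.084913 = 48.9121
Market S$51.28 > fair 48.9121: forward overpriced → cash-and-carry (borrow at r, buy the stock and collect the dividends, short the forward).
Profit at T = |F_mkt − F*| = |51.28 − 48.9121| = S$2.37 per share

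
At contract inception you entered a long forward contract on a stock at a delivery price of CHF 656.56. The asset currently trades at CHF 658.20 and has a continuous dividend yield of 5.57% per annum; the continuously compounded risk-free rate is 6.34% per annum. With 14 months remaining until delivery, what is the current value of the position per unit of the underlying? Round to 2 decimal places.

Current fair forward for the remaining 14 months: F = S·e^((r − q)·T), (r − q) = 0.0634 − 0.0557 = 0.0077
F = 658.20 · e^(0.0077 × 14/12) = 658.20 × 1.009024 = 664.1396
Value of long forward = (F − K)·e^(−rT) = (664.1396 − 656.56) · e^(−0.0634·14/12)
= 7.5796 × 0.928703 = 7.04

CHF 7.04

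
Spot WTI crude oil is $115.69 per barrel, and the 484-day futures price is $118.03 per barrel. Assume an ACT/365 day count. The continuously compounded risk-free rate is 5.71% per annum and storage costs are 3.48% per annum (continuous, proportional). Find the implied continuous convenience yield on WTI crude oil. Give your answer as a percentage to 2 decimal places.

7.68%

F = S·e^((r+u−y)T) ⇒ (r+u−y) = ln(F/S)/T
ln(118.03/115.69) = 0.020025; /T ⇒ 0.015101
y = r + u − ln(F/S)/T = 0.0571 + 0.0348 − 0.015101 = 0.076799
y = 7.68%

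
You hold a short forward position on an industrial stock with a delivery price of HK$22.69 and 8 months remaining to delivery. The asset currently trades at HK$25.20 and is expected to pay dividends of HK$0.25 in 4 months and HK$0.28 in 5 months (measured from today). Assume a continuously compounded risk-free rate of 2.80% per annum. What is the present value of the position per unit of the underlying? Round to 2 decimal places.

-HK$2.41

PV(remaining dividends) I = 0.25·e^(−0.0280·4/12) + 0.28·e^(−0.0280·5/12) = 0.5244
Current forward F = (S − I)·e^(rT) = (25.20 − 0.5244)·e^(0.0280·8/12) = 24.6756 × 1.018842 = 25.1405
Value (long) = (F − K)·e^(−rT) = (25.1405 − 22.69) × 0.981506 = 2.4052
Short position value = −(long value) = -HK$2.41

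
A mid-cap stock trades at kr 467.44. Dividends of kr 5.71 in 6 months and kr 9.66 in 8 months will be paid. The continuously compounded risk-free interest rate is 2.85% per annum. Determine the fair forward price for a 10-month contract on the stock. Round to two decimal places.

PV(dividends) I = 5.71·e^(−0.0285·6/12) + 9.66·e^(−0.0285·8/12)
I = 5.6292 + 9.4782 = 15.1074
F = (S − I)·e^(rT) = (467.44 − 15.1074) · e^(0.0285·10/12)
= 452.3326 · e^0.023750 = 452.3326 × 1.024034 = kr 463.20

kr 463.20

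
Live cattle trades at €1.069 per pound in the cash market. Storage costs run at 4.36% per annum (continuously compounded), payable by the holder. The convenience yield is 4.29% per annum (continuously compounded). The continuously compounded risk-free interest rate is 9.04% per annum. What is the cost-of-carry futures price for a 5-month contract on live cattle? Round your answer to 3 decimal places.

€1.110 per pound

Net carry = r + u − y = 0.0904 + 0.0436 − 0.0429 = 0.0911
F = S·e^((r+u−y)T) = 1.069 · e^(0.0911 × 5/12) = 1.069 · e^0.037958
= 1.069 × 1.038688 = €1.110 per pound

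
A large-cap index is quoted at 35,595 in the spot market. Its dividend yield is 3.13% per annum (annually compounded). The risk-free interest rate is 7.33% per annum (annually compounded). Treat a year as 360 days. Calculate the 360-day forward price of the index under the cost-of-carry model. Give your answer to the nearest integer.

37,045

F = S · (1+r)^T / (1+q)^T
= 35595 × 1.073300 / 1.031300 = 35595 × 1.040725
F = 37,045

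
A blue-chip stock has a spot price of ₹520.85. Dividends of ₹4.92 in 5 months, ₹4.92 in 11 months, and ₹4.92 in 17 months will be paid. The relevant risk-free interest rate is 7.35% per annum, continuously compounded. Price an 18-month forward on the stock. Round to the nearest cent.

₹566.15

PV(dividends) I = 4.92·e^(−0.0735·5/12) + 4.92·e^(−0.0735·11/12) + 4.92·e^(−0.0735·17/12)
I = 4.7716 + 4.5994 + 4.4335 = 13.8045
F = (S − I)·e^(rT) = (520.85 − 13.8045) · e^(0.0735·18/12)
= 507.0455 · e^0.110250 = 507.0455 × 1.116557 = ₹566.15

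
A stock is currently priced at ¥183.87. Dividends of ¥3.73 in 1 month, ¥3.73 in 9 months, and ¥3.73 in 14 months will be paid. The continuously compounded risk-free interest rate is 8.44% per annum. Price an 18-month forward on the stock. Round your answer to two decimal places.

¥196.67

PV(dividends) I = 3.73·e^(−0.0844·1/12) + 3.73·e^(−0.0844·9/12) + 3.73·e^(−0.0844·14/12)
I = 3.7039 + 3.5012 + 3.3802 = 10.5853
F = (S − I)·e^(rT) = (183.87 − 10.5853) · e^(0.0844·18/12)
= 173.2847 · e^0.126600 = 173.2847 × 1.134963 = ¥196.67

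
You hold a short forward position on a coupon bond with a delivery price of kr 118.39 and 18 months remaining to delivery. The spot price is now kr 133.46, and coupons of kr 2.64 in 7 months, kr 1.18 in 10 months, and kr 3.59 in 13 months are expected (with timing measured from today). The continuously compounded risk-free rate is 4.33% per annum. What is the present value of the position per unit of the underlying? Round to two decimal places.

-kr 15.38

PV(remaining coupons) I = 2.64·e^(−0.0433·7/12) + 1.18·e^(−0.0433·10/12) + 3.59·e^(−0.0433·13/12) = 7.1378
Current forward F = (S − I)·e^(rT) = (133.46 − 7.1378)·e^(0.0433·18/12) = 126.3222 × 1.067106 = 134.7992
Value (long) = (F − K)·e^(−rT) = (134.7992 − 118.39) × 0.937114 = 15.3773
Short position value = −(long value) = -kr 15.38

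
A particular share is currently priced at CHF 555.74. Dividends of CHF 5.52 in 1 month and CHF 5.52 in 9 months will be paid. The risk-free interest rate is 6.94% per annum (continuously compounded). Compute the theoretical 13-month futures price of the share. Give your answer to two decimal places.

PV(dividends) I = 5.52·e^(−0.0694·1/12) + 5.52·e^(−0.0694·9/12)
I = 5.4882 + 5.2400 = 10.7282
F = (S − I)·e^(rT) = (555.74 − 10.7282) · e^(0.0694·13/12)
= 545.0118 · e^0.075183 = 545.0118 × 1.078081 = CHF 587.57

CHF 587.57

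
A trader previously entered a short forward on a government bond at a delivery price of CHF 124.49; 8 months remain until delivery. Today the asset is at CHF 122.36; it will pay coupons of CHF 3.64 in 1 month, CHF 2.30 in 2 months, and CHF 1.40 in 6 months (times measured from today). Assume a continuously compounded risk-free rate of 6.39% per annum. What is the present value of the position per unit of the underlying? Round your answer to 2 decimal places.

PV(remaining coupons) I = 3.64·e^(−0.0639·1/12) + 2.30·e^(−0.0639·2/12) + 1.40·e^(−0.0639·6/12) = 7.2523
Current forward F = (S − I)·e^(rT) = (122.36 − 7.2523)·e^(0.0639·8/12) = 115.1077 × 1.043520 = 120.1172
Value (long) = (F − K)·e^(−rT) = (120.1172 − 124.49) × 0.958295 = -4.1904
Short position value = −(long value) = CHF 4.19

CHF 4.19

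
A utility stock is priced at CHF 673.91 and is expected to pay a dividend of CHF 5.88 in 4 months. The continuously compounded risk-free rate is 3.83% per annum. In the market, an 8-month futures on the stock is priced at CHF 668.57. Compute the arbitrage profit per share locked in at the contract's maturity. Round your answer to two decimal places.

PV(dividends) I = 5.88·e^(−0.0383·4/12) = 5.8054
Fair futures F* = (S − I)·e^(rT) = (673.91 − 5.8054)·e^0.025533 = 668.1046 × 1.025862 = 685.3831
Market CHF 668.57 < fair 685.3831: forward underpriced → reverse cash-and-carry (short the stock, invest proceeds at r, pay the dividends, go long the forward).
Profit at T = |F_mkt − F*| = |668.57 − 685.3831| = CHF 16.81 per share

CHF 16.81 per share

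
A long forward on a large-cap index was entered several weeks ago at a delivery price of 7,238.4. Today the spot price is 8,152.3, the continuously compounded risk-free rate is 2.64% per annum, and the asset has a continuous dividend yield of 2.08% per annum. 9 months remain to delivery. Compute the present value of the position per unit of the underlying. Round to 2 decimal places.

929.62

Current fair forward for the remaining 9 months: F = S·e^((r − q)·T), (r − q) = 0.0264 − 0.0208 = 0.0056
F = 8152.3 · e^(0.0056 × 9/12) = 8152.3 × 1.00420883 = 8186.6116
Value of long forward = (F − K)·e^(−rT) = (8186.6116 − 7238.4) · e^(−0.0264·9/12)
= 948.2116 × 0.98039473 = 929.62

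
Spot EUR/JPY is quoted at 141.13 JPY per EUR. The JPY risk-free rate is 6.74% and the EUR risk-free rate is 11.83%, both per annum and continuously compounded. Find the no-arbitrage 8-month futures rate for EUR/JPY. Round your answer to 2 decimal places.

136.42

F = S·e^((r_JPY − r_EUR)T) = 141.13 · e^((0.0674 − 0.1183) × 8/12)
= 141.13 · e^-0.033933 = 141.13 × 0.966636
F = 136.42 JPY per EUR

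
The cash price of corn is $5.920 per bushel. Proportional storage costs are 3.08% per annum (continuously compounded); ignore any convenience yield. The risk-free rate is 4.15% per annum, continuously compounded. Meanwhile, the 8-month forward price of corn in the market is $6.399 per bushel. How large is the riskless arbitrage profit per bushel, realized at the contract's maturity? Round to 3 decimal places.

Fair forward: F* = S·e^(carry·T), with carry = (r + u) = 0.0415 + 0.0308 = 0.0723
F* = 5.920 · e^(0.0723 × 8/12) = 5.920 · e^0.048200 = 5.920 × 1.049381 = $6.2123
Market $6.399 > fair $6.2123: forward overpriced → cash-and-carry (buy spot, short the forward).
At maturity, profit = |F_mkt − F*| = |6.399 − 6.2123| = $0.187 per bushel

$0.187 per bushel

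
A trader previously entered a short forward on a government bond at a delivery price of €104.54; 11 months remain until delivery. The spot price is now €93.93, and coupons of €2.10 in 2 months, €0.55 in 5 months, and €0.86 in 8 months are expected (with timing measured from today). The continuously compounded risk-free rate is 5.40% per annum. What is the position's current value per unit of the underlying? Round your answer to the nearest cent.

€9.01

PV(remaining coupons) I = 2.10·e^(−0.0540·2/12) + 0.55·e^(−0.0540·5/12) + 0.86·e^(−0.0540·8/12) = 3.4485
Current forward F = (S − I)·e^(rT) = (93.93 − 3.4485)·e^(0.0540·11/12) = 90.4815 × 1.050746 = 95.0731
Value (long) = (F − K)·e^(−rT) = (95.0731 − 104.54) × 0.951705 = -9.0097
Short position value = −(long value) = €9.01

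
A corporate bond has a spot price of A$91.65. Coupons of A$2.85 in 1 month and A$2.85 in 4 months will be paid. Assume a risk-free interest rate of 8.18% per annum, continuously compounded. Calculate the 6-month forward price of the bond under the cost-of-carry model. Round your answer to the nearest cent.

PV(coupons) I = 2.85·e^(−0.0818·1/12) + 2.85·e^(−0.0818·4/12)
I = 2.8306 + 2.7733 = 5.6039
F = (S − I)·e^(rT) = (91.65 − 5.6039) · e^(0.0818·6/12)
= 86.0461 · e^0.040900 = 86.0461 × 1.041748 = A$89.64

A$89.64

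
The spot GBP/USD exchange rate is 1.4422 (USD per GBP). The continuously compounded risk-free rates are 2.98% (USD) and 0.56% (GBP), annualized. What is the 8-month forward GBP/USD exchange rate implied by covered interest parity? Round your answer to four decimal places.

F = S·e^((r_USD − r_GBP)T) = 1.4422 · e^((0.0298 − 0.0056) × 8/12)
= 1.4422 · e^0.016133 = 1.4422 × 1.016264
F = 1.4657 USD per GBP

1.4657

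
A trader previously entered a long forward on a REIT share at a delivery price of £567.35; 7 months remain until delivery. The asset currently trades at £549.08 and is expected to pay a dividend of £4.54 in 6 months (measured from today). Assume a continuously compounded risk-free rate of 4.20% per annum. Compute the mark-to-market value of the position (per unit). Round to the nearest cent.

-£8.98

PV(remaining dividends) I = 4.54·e^(−0.0420·6/12) = 4.4457
Current forward F = (S − I)·e^(rT) = (549.08 − 4.4457)·e^(0.0420·7/12) = 544.6343 × 1.024803 = 558.1429
Value (long) = (F − K)·e^(−rT) = (558.1429 − 567.35) × 0.975798 = -8.9843
Value = -£8.98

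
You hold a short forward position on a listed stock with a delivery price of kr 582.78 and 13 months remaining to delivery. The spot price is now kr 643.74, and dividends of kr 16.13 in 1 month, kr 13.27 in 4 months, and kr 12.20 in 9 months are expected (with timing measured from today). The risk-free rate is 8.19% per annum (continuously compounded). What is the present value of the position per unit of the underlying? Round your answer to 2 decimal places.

PV(remaining dividends) I = 16.13·e^(−0.0819·1/12) + 13.27·e^(−0.0819·4/12) + 12.20·e^(−0.0819·9/12) = 40.4061
Current forward F = (S − I)·e^(rT) = (643.74 − 40.4061)·e^(0.0819·13/12) = 603.3339 × 1.092780 = 659.3112
Value (long) = (F − K)·e^(−rT) = (659.3112 − 582.78) × 0.915097 = 70.0335
Short position value = −(long value) = -kr 70.03

-kr 70.03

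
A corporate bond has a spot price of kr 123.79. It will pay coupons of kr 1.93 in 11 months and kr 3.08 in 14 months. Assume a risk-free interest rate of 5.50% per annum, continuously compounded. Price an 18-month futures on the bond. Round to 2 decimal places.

kr 129.31

PV(coupons) I = 1.93·e^(−0.0550·11/12) + 3.08·e^(−0.0550·14/12)
I = 1.8351 + 2.8886 = 4.7237
F = (S − I)·e^(rT) = (123.79 − 4.7237) · e^(0.0550·18/12)
= 119.0663 · e^0.082500 = 119.0663 × 1.085999 = kr 129.31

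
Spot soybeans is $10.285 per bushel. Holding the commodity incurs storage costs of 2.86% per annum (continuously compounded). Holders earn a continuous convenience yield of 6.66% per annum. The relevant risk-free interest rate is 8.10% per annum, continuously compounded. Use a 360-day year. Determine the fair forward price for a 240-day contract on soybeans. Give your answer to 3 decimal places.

$10.584 per bushel

Net carry = r + u − y = 0.0810 + 0.0286 − 0.0666 = 0.0430
F = S·e^((r+u−y)T) = 10.285 · e^(0.0430 × 240/360) = 10.285 · e^0.028667
= 10.285 × 1.029082 = $10.584 per bushel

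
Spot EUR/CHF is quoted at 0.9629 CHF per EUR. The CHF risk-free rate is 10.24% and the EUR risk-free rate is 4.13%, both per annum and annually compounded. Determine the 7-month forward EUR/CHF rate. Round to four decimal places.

By covered interest parity, F = S · (1+r_CHF)^T / (1+r_EUR)^T
= 0.9629 × 1.058517 / 1.023888 = 0.9629 × 1.033821
F = 0.9955 CHF per EUR

0.9955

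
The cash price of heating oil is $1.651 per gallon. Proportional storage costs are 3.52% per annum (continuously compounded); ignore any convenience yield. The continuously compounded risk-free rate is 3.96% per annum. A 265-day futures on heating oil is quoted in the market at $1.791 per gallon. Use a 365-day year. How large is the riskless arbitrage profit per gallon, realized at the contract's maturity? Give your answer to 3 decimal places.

$0.048 per gallon

Fair futures: F* = S·e^(carry·T), with carry = (r + u) = 0.0396 + 0.0352 = 0.0748
F* = 1.651 · e^(0.0748 × 265/365) = 1.651 · e^0.054307 = 1.651 × 1.055809 = $1.7431
Market $1.791 > fair $1.7431: forward overpriced → cash-and-carry (buy spot, short the forward).
At maturity, profit = |F_mkt − F*| = |1.791 − 1.7431| = $0.048 per gallon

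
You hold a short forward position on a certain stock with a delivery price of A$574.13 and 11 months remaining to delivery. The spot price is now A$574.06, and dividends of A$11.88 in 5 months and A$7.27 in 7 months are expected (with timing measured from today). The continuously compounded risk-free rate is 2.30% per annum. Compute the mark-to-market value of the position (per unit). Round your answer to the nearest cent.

A$7.03

PV(remaining dividends) I = 11.88·e^(−0.0230·5/12) + 7.27·e^(−0.0230·7/12) = 18.9398
Current forward F = (S − I)·e^(rT) = (574.06 − 18.9398)·e^(0.0230·11/12) = 555.1202 × 1.021307 = 566.9481
Value (long) = (F − K)·e^(−rT) = (566.9481 − 574.13) × 0.979137 = -7.0321
Short position value = −(long value) = A$7.03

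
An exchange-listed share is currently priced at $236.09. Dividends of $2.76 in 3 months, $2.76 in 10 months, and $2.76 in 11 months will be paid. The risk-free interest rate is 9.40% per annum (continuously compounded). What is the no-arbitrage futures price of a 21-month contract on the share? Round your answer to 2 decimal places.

PV(dividends) I = 2.76·e^(−0.0940·3/12) + 2.76·e^(−0.0940·10/12) + 2.76·e^(−0.0940·11/12)
I = 2.6959 + 2.5521 + 2.5321 = 7.7801
F = (S − I)·e^(rT) = (236.09 − 7.7801) · e^(0.0940·21/12)
= 228.3099 · e^0.164500 = 228.3099 × 1.178804 = $269.13

$269.13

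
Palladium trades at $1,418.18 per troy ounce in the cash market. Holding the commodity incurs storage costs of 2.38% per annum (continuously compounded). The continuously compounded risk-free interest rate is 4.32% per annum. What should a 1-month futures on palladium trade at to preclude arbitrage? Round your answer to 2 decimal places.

Net carry = r + u − y = 0.0432 + 0.0238 − 0.0000 = 0.0670
F = S·e^((r+u−y)T) = 1418.18 · e^(0.0670 × 1/12) = 1418.18 · e^0.00558333
= 1418.18 × 1.00559895 = $1,426.12 per troy ounce

$1,426.12 per troy ounce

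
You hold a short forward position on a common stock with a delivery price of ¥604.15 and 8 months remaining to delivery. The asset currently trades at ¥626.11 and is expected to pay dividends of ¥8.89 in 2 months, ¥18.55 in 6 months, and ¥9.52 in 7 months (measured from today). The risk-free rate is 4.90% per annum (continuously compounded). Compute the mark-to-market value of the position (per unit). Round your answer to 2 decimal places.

PV(remaining dividends) I = 8.89·e^(−0.0490·2/12) + 18.55·e^(−0.0490·6/12) + 9.52·e^(−0.0490·7/12) = 36.1705
Current forward F = (S − I)·e^(rT) = (626.11 − 36.1705)·e^(0.0490·8/12) = 589.9395 × 1.033206 = 609.5290
Value (long) = (F − K)·e^(−rT) = (609.5290 − 604.15) × 0.967861 = 5.2061
Short position value = −(long value) = -¥5.21

-¥5.21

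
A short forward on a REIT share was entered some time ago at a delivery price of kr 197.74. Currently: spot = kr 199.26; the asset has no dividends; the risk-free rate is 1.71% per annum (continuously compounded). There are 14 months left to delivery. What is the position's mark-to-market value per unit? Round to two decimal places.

-kr 5.43

Current fair forward for the remaining 14 months: F = S·e^(r·T), r = 0.0171
F = 199.26 · e^(0.0171 × 14/12) = 199.26 × 1.020150 = 203.2751
Value of long forward = (F − K)·e^(−rT) = (203.2751 − 197.74) · e^(−0.0171·14/12)
= 5.5351 × 0.980248 = 5.43
Short position value = −(long value) = -kr 5.43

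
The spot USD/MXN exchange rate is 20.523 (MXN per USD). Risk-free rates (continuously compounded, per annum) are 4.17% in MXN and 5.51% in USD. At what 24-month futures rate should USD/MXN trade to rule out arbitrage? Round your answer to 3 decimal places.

19.980

F = S·e^((r_MXN − r_USD)T) = 20.523 · e^((0.0417 − 0.0551) × 24/12)
= 20.523 · e^-0.026800 = 20.523 × 0.973556
F = 19.980 MXN per USD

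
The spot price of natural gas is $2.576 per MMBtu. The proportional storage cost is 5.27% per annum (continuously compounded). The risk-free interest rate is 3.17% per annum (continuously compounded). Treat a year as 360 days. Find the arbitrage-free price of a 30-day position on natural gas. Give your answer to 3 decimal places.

Net carry = r + u − y = 0.0317 + 0.0527 − 0.0000 = 0.0844
F = S·e^((r+u−y)T) = 2.576 · e^(0.0844 × 30/360) = 2.576 · e^0.007033
= 2.576 × 1.007058 = $2.594 per MMBtu

$2.594 per MMBtu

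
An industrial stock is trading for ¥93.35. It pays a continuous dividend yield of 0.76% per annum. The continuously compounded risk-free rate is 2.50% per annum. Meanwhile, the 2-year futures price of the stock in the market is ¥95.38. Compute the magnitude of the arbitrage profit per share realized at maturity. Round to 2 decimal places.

¥1.28 per share

Fair futures: F* = S·e^(carry·T), with carry = (r − q) = 0.0250 − 0.0076 = 0.0174
F* = 93.35 · e^(0.0174 × 2) = 93.35 · e^0.034800 = 93.35 × 1.035413 = ¥96.6558
Market ¥95.38 < fair ¥96.6558: forward underpriced → reverse cash-and-carry (short spot, go long the forward).
At maturity, profit = |F_mkt − F*| = |95.38 − 96.6558| = ¥1.28 per share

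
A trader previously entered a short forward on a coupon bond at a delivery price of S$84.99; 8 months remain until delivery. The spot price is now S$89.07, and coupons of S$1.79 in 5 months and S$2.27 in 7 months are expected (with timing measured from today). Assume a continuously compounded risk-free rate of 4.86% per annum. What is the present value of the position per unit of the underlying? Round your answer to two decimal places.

PV(remaining coupons) I = 1.79·e^(−0.0486·5/12) + 2.27·e^(−0.0486·7/12) = 3.9607
Current forward F = (S − I)·e^(rT) = (89.07 − 3.9607)·e^(0.0486·8/12) = 85.1093 × 1.032931 = 87.9120
Value (long) = (F − K)·e^(−rT) = (87.9120 − 84.99) × 0.968119 = 2.8288
Short position value = −(long value) = -S$2.83

-S$2.83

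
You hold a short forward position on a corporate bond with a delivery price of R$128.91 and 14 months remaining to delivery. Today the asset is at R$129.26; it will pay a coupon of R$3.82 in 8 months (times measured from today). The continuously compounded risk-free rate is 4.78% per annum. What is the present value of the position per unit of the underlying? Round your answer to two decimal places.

PV(remaining coupons) I = 3.82·e^(−0.0478·8/12) = 3.7002
Current forward F = (S − I)·e^(rT) = (129.26 − 3.7002)·e^(0.0478·14/12) = 125.5598 × 1.057351 = 132.7608
Value (long) = (F − K)·e^(−rT) = (132.7608 − 128.91) × 0.945760 = 3.6419
Short position value = −(long value) = -R$3.64

-R$3.64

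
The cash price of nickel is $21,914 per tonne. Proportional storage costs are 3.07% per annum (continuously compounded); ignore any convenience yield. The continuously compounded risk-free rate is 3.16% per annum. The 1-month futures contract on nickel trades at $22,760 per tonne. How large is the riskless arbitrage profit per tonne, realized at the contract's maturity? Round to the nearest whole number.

Fair futures: F* = S·e^(carry·T), with carry = (r + u) = 0.0316 + 0.0307 = 0.0623
F* = 21914 · e^(0.0623 × 1/12) = 21914 · e^0.005192 = 21914 × 1.005206 = $22028.0843
Market $22760 > fair $22028.0843: forward overpriced → cash-and-carry (buy spot, short the forward).
At maturity, profit = |F_mkt − F*| = |22760 − 22028.0843| = $732 per tonne

$732 per tonne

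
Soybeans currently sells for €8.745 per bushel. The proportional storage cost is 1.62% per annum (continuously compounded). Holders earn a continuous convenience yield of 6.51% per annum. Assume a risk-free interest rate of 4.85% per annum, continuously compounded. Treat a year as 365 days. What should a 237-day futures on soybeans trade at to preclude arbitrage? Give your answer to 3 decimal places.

Net carry = r + u − y = 0.0485 + 0.0162 − 0.0651 = -0.0004
F = S·e^((r+u−y)T) = 8.745 · e^(-0.0004 × 237/365) = 8.745 · e^-0.000260
= 8.745 × 0.999740 = €8.743 per bushel

€8.743 per bushel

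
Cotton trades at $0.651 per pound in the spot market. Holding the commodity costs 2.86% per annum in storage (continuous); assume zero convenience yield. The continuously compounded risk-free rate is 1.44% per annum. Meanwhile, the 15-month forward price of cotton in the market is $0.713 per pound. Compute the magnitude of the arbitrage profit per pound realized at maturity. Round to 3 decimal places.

Fair forward: F* = S·e^(carry·T), with carry = (r + u) = 0.0144 + 0.0286 = 0.0430
F* = 0.651 · e^(0.0430 × 15/12) = 0.651 · e^0.053750 = 0.651 × 1.055221 = $0.6869
Market $0.713 > fair $0.6869: forward overpriced → cash-and-carry (buy spot, short the forward).
At maturity, profit = |F_mkt − F*| = |0.713 − 0.6869| = $0.026 per pound

$0.026 per pound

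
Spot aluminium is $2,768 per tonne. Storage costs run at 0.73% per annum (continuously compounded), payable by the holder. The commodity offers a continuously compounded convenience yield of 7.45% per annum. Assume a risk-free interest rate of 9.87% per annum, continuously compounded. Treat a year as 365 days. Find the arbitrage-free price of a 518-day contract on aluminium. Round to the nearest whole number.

$2,895 per tonne

Net carry = r + u − y = 0.0987 + 0.0073 − 0.0745 = 0.0315
F = S·e^((r+u−y)T) = 2768 · e^(0.0315 × 518/365) = 2768 · e^0.044704
= 2768 × 1.045718 = $2,895 per tonne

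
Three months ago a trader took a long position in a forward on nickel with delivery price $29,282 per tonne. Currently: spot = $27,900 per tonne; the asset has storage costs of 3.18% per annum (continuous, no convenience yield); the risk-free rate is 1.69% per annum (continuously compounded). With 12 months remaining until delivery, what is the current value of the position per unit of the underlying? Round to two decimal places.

Current fair forward for the remaining 12 months: F = S·e^((r + u)·T), (r + u) = 0.0169 + 0.0318 = 0.0487
F = 27900 · e^(0.0487 × 12/12) = 27900 × 1.04990533 = 29292.3587
Value of long forward = (F − K)·e^(−rT) = (29292.3587 − 29282) · e^(−0.0169·12/12)
= 10.3587 × 0.98324200 = 10.19

$10.19 per tonne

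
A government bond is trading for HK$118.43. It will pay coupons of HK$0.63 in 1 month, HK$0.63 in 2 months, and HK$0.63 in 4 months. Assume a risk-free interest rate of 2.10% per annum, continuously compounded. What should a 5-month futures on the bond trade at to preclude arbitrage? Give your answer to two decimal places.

PV(coupons) I = 0.63·e^(−0.0210·1/12) + 0.63·e^(−0.0210·2/12) + 0.63·e^(−0.0210·4/12)
I = 0.6289 + 0.6278 + 0.6256 = 1.8823
F = (S − I)·e^(rT) = (118.43 − 1.8823) · e^(0.0210·5/12)
= 116.5477 · e^0.008750 = 116.5477 × 1.008788 = HK$117.57

HK$117.57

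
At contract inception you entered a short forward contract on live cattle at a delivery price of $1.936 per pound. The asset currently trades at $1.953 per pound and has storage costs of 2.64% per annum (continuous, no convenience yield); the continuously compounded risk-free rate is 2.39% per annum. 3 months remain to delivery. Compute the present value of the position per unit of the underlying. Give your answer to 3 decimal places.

Current fair forward for the remaining 3 months: F = S·e^((r + u)·T), (r + u) = 0.0239 + 0.0264 = 0.0503
F = 1.953 · e^(0.0503 × 3/12) = 1.953 × 1.012654 = 1.9777
Value of long forward = (F − K)·e^(−rT) = (1.9777 − 1.936) · e^(−0.0239·3/12)
= 0.0417 × 0.994043 = 0.041
Short position value = −(long value) = -$0.041

-$0.041 per pound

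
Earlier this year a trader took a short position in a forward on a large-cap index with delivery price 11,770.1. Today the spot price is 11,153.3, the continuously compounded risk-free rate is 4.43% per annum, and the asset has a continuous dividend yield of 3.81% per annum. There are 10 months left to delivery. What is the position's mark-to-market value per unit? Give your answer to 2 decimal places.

Current fair forward for the remaining 10 months: F = S·e^((r − q)·T), (r − q) = 0.0443 − 0.0381 = 0.0062
F = 11153.3 · e^(0.0062 × 10/12) = 11153.3 × 1.00518004 = 11211.0745
Value of long forward = (F − K)·e^(−rT) = (11211.0745 − 11770.1) · e^(−0.0443·10/12)
= -559.0255 × 0.96375645 = -538.76
Short position value = −(long value) = 538.76

538.76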